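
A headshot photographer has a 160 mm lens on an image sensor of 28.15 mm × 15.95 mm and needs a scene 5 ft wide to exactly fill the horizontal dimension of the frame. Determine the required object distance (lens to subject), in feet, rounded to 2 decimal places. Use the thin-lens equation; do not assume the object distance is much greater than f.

W: 5 ft × 304.8 mm/ft = 1524.00 mm.
Magnification m = w/W = dᵢ/dₒ; combined with 1/f = 1/dₒ + 1/dᵢ this gives dₒ = f·(1 + W/w).
dₒ = 160 mm × (1 + 1524/28.15) = 160 × 55.1385 ≈ 8822.167 mm = 8822.167/304.8 ft = 28.9441 ft.

28.94 ft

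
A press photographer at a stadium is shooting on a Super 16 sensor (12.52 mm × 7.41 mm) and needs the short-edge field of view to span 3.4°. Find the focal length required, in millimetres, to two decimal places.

From α = 2·arctan(h/2f) we get f = h / (2·tan(α/2)).
With h = 7.41 mm and α/2 = 1.7°, tan(α/2) ≈ 0.02968, so f ≈ 7.41 / 0.05936 ≈ 124.8345 mm.

124.83 mm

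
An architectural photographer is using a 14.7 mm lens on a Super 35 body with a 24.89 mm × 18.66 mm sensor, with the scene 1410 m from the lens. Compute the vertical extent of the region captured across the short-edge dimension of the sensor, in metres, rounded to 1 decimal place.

dₒ: 1410 m = 1.41e+06 mm.
Similar triangles through the lens centre give W/dₒ = h/dᵢ; with 1/f = 1/dₒ + 1/dᵢ this gives W = h·(dₒ − f)/f.
W = 18.66 mm × (1.41e+06 − 14.7) / 14.7 = 18.66 × 95917.3673 ≈ 1789818.075 mm = 1789.82 m.

1789.8 m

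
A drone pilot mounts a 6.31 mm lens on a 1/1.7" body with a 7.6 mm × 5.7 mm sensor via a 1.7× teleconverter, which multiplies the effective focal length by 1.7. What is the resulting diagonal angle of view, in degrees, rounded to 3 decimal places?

Effective focal length f = 6.31 × 1.7 = 10.727 mm.
Sensor diagonal = √(7.6² + 5.7²) = √90.2500 ≈ 9.5000 mm.
α = 2·arctan(9.500 / (2 × 10.727)) = 2·arctan(0.44281) ≈ 47.7683°.

47.768°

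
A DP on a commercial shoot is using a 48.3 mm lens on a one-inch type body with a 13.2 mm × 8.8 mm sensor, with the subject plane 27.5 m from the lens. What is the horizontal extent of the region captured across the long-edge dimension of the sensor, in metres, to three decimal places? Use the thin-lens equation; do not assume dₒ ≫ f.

7.502 m

dₒ: 27.5 m = 27500 mm.
Similar triangles through the lens centre give W/dₒ = w/dᵢ; with 1/f = 1/dₒ + 1/dᵢ this gives W = w·(dₒ − f)/f.
W = 13.2 mm × (27500 − 48.3) / 48.3 = 13.2 × 568.3582 ≈ 7502.328 mm = 7.50233 m.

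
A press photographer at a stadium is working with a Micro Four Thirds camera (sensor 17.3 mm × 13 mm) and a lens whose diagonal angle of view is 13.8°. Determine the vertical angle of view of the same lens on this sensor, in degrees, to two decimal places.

8.32°

Sensor diagonal = √(17.3² + 13²) = √468.2900 ≈ 21.6400 mm.
From the diagonal AOV: f = 21.6400 / (2·tan(6.9°)) = 21.6400 / 0.24203 ≈ 89.4117 mm.
Vertical AOV = 2·arctan(13 / (2 × 89.4117)) = 2·arctan(0.07270) ≈ 8.3159°.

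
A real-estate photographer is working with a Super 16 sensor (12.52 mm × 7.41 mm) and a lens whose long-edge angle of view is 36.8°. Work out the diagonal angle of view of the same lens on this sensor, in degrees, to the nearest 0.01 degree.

42.27°

From the long-edge AOV: f = 12.52 / (2·tan(18.4°)) = 12.52 / 0.66531 ≈ 18.8183 mm.
Sensor diagonal = √(12.52² + 7.41²) = √211.6585 ≈ 14.5485 mm.
Diagonal AOV = 2·arctan(14.5485 / (2 × 18.8183)) = 2·arctan(0.38655) ≈ 42.2683°.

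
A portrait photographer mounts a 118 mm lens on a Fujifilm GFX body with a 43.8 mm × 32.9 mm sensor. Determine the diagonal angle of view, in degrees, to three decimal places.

26.136°

Sensor diagonal = √(43.8² + 32.9²) = √3000.8500 ≈ 54.7800 mm.
Angle of view α = 2·arctan(d/2f) with d = 54.7800 mm and f = 118 mm.
d/2f = 0.23212; arctan(0.23212) ≈ 13.0680°, so α ≈ 26.1360°.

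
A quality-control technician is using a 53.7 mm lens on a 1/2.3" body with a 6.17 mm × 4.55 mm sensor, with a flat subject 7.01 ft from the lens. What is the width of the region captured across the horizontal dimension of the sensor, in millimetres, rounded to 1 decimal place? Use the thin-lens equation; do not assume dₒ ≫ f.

dₒ: 7.01 ft × 304.8 mm/ft = 2136.65 mm.
Similar triangles through the lens centre give W/dₒ = w/dᵢ; with 1/f = 1/dₒ + 1/dᵢ this gives W = w·(dₒ − f)/f.
W = 6.17 mm × (2136.65 − 53.7) / 53.7 = 6.17 × 38.7886 ≈ 239.326 mm.

239.3 mm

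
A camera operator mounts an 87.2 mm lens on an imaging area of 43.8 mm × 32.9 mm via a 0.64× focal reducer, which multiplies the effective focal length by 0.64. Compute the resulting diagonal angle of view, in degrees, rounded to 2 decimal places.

Effective focal length f = 87.2 × 0.64 = 55.808 mm.
Sensor diagonal = √(43.8² + 32.9²) = √3000.8500 ≈ 54.7800 mm.
α = 2·arctan(54.780 / (2 × 55.808)) = 2·arctan(0.49079) ≈ 52.2827°.

52.28°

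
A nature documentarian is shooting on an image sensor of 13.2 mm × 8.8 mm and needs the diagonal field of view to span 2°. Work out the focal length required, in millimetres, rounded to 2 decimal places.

Sensor diagonal = √(13.2² + 8.8²) = √251.6800 ≈ 15.8644 mm.
From α = 2·arctan(d/2f) we get f = d / (2·tan(α/2)).
With d = 15.8644 mm and α/2 = 1°, tan(α/2) ≈ 0.01746, so f ≈ 15.8644 / 0.03491 ≈ 454.4362 mm.

454.44 mm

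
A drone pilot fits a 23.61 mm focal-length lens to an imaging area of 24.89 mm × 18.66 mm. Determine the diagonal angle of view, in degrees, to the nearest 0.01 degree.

Sensor diagonal = √(24.89² + 18.66²) = √967.7077 ≈ 31.1080 mm.
Angle of view α = 2·arctan(d/2f) with d = 31.1080 mm and f = 23.61 mm.
d/2f = 0.65879; arctan(0.65879) ≈ 33.3764°, so α ≈ 66.7529°.

66.75°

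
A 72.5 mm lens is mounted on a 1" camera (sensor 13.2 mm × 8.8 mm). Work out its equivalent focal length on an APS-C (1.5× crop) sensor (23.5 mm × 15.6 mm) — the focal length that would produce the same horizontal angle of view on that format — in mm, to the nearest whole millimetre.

129 mm

Equal angle of view means equal width/f ratio, so f₂ = f₁ · (width₂/width₁) = 72.5 × 23.5/13.2.
f₂ = 72.5 × 1.78030 ≈ 129.072 mm.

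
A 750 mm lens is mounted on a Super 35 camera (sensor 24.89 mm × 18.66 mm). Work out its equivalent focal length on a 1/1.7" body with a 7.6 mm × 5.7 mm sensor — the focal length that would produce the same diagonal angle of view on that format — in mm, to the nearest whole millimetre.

Sensor diagonal = √(24.89² + 18.66²) = √967.7077 ≈ 31.1080 mm.
Sensor diagonal = √(7.6² + 5.7²) = √90.2500 ≈ 9.5000 mm.
Equal angle of view means equal diagonal/f ratio, so f₂ = f₁ · (diagonal₂/diagonal₁) = 750 × 9.5000/31.1080.
f₂ = 750 × 0.30539 ≈ 229.041 mm.

229 mm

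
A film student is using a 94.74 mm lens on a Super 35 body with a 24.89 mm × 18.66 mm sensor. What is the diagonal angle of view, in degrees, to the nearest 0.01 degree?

18.65°

Sensor diagonal = √(24.89² + 18.66²) = √967.7077 ≈ 31.1080 mm.
Angle of view α = 2·arctan(d/2f) with d = 31.1080 mm and f = 94.74 mm.
d/2f = 0.16418; arctan(0.16418) ≈ 9.3234°, so α ≈ 18.6468°.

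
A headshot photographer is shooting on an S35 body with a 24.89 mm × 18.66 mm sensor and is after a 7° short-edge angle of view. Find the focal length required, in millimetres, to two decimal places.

152.54 mm

From α = 2·arctan(h/2f) we get f = h / (2·tan(α/2)).
With h = 18.66 mm and α/2 = 3.5°, tan(α/2) ≈ 0.06116, so f ≈ 18.66 / 0.12233 ≈ 152.5442 mm.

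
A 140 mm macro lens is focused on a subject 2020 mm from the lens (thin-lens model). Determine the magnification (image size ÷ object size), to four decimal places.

0.0745×

Thin lens: 1/f = 1/dₒ + 1/dᵢ → 1/dᵢ = 1/140 − 1/2020 = 0.0066478 mm⁻¹, so dᵢ ≈ 150.4255 mm.
Magnification m = dᵢ/dₒ = 150.4255/2020 ≈ 0.07447.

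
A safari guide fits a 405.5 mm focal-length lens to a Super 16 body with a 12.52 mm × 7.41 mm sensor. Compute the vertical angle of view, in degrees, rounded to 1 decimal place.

Angle of view α = 2·arctan(h/2f) with h = 7.41 mm and f = 405.5 mm.
h/2f = 0.00914; arctan(0.00914) ≈ 0.5235°, so α ≈ 1.0470°.

1.0°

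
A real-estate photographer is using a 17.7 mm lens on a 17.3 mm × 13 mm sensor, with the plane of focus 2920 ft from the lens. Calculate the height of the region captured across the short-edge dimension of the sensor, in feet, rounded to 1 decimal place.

2144.6 ft

dₒ: 2920 ft × 304.8 mm/ft = 890015.97 mm.
Similar triangles through the lens centre give W/dₒ = h/dᵢ; with 1/f = 1/dₒ + 1/dᵢ this gives W = h·(dₒ − f)/f.
W = 13 mm × (890016 − 17.7) / 17.7 = 13 × 50282.3882 ≈ 653671.047 mm = 653671.047/304.8 ft = 2144.59 ft.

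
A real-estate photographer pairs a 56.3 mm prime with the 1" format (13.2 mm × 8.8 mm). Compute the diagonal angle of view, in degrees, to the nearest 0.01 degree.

16.04°

Sensor diagonal = √(13.2² + 8.8²) = √251.6800 ≈ 15.8644 mm.
Angle of view α = 2·arctan(d/2f) with d = 15.8644 mm and f = 56.3 mm.
d/2f = 0.14089; arctan(0.14089) ≈ 8.0197°, so α ≈ 16.0394°.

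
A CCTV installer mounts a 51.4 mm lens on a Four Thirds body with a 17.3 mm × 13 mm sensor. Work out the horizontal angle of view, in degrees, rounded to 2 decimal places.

Angle of view α = 2·arctan(w/2f) with w = 17.3 mm and f = 51.4 mm.
w/2f = 0.16829; arctan(0.16829) ≈ 9.5527°, so α ≈ 19.1054°.

19.11°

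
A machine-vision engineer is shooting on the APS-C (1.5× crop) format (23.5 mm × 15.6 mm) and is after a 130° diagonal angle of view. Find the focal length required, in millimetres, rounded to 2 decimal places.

Sensor diagonal = √(23.5² + 15.6²) = √795.6100 ≈ 28.2066 mm.
From α = 2·arctan(d/2f) we get f = d / (2·tan(α/2)).
With d = 28.2066 mm and α/2 = 65°, tan(α/2) ≈ 2.14451, so f ≈ 28.2066 / 4.28901 ≈ 6.5765 mm.

6.58 mm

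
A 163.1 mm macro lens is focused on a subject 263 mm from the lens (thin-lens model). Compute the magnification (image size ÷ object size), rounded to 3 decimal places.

Thin lens: 1/f = 1/dₒ + 1/dᵢ → 1/dᵢ = 1/163.1 − 1/263 = 0.0023289 mm⁻¹, so dᵢ ≈ 429.3824 mm.
Magnification m = dᵢ/dₒ = 429.3824/263 ≈ 1.63263.

1.633×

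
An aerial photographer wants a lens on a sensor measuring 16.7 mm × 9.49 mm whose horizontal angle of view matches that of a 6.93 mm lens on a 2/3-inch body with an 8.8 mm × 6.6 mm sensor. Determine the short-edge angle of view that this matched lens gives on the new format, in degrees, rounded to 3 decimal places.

Equal horizontal AOV ⇒ f₂ = f₁ · 16.7/8.8 = 6.93 × 1.89773 ≈ 13.1512 mm.
Short-edge AOV on the new format = 2·arctan(9.49 / (2 × 13.1512)) = 2·arctan(0.36080) ≈ 39.6791°.

39.679°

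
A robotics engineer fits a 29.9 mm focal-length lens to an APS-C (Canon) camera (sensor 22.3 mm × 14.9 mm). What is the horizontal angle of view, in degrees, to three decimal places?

40.902°

Angle of view α = 2·arctan(w/2f) with w = 22.3 mm and f = 29.9 mm.
w/2f = 0.37291; arctan(0.37291) ≈ 20.4510°, so α ≈ 40.9019°.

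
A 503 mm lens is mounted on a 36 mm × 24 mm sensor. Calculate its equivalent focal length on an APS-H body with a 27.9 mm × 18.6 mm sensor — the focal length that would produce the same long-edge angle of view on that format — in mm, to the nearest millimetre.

390 mm

Equal angle of view means equal width/f ratio, so f₂ = f₁ · (width₂/width₁) = 503 × 27.9/36.
f₂ = 503 × 0.77500 ≈ 389.825 mm.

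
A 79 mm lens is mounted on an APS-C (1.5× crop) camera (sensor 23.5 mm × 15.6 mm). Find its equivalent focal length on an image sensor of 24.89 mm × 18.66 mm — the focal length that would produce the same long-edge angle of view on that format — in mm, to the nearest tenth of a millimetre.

83.7 mm

Equal angle of view means equal width/f ratio, so f₂ = f₁ · (width₂/width₁) = 79 × 24.89/23.5.
f₂ = 79 × 1.05915 ≈ 83.673 mm.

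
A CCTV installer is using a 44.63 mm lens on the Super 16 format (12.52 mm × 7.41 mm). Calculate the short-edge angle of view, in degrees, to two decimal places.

9.49°

Angle of view α = 2·arctan(h/2f) with h = 7.41 mm and f = 44.63 mm.
h/2f = 0.08302; arctan(0.08302) ≈ 4.7456°, so α ≈ 9.4912°.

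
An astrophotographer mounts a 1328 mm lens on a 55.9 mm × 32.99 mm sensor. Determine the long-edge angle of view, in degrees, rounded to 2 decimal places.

Angle of view α = 2·arctan(w/2f) with w = 55.9 mm and f = 1328 mm.
w/2f = 0.02105; arctan(0.02105) ≈ 1.2057°, so α ≈ 2.4114°.

2.41°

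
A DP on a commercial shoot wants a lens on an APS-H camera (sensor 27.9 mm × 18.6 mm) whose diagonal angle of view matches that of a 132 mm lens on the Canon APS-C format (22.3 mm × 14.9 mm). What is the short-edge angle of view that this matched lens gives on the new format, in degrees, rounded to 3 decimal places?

6.451°

Sensor diagonal = √(22.3² + 14.9²) = √719.3000 ≈ 26.8198 mm.
Sensor diagonal = √(27.9² + 18.6²) = √1124.3700 ≈ 33.5316 mm.
Equal diagonal AOV ⇒ f₂ = f₁ · 33.5316/26.8198 = 132 × 1.25026 ≈ 165.0340 mm.
Short-edge AOV on the new format = 2·arctan(18.6 / (2 × 165.0340)) = 2·arctan(0.05635) ≈ 6.4506°.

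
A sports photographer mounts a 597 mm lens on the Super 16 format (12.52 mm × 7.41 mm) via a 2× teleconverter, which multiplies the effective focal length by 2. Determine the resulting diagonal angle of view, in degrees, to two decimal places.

0.70°

Effective focal length f = 597 × 2 = 1194 mm.
Sensor diagonal = √(12.52² + 7.41²) = √211.6585 ≈ 14.5485 mm.
α = 2·arctan(14.548 / (2 × 1194)) = 2·arctan(0.00609) ≈ 0.6981°.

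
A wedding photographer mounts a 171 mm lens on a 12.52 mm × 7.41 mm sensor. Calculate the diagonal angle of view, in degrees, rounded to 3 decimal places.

4.872°

Sensor diagonal = √(12.52² + 7.41²) = √211.6585 ≈ 14.5485 mm.
Angle of view α = 2·arctan(d/2f) with d = 14.5485 mm and f = 171 mm.
d/2f = 0.04254; arctan(0.04254) ≈ 2.4359°, so α ≈ 4.8717°.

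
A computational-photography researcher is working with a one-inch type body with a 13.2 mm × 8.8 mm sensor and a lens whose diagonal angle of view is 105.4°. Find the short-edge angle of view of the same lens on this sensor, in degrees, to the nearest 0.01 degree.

72.12°

Sensor diagonal = √(13.2² + 8.8²) = √251.6800 ≈ 15.8644 mm.
From the diagonal AOV: f = 15.8644 / (2·tan(52.7°)) = 15.8644 / 2.62538 ≈ 6.0427 mm.
Short-edge AOV = 2·arctan(8.8 / (2 × 6.0427)) = 2·arctan(0.72815) ≈ 72.1203°.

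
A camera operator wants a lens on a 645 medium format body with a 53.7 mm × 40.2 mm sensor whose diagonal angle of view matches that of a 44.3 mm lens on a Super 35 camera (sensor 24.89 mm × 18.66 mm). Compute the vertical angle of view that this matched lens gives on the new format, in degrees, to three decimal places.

Sensor diagonal = √(24.89² + 18.66²) = √967.7077 ≈ 31.1080 mm.
Sensor diagonal = √(53.7² + 40.2²) = √4499.7300 ≈ 67.0800 mm.
Equal diagonal AOV ⇒ f₂ = f₁ · 67.0800/31.1080 = 44.3 × 2.15636 ≈ 95.5267 mm.
Vertical AOV on the new format = 2·arctan(40.2 / (2 × 95.5267)) = 2·arctan(0.21041) ≈ 23.7648°.

23.765°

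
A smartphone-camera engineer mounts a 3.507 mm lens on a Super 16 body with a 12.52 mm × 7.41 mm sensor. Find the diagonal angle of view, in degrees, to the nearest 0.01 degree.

128.52°

Sensor diagonal = √(12.52² + 7.41²) = √211.6585 ≈ 14.5485 mm.
Angle of view α = 2·arctan(d/2f) with d = 14.5485 mm and f = 3.507 mm.
d/2f = 2.07421; arctan(2.07421) ≈ 64.2607°, so α ≈ 128.5215°.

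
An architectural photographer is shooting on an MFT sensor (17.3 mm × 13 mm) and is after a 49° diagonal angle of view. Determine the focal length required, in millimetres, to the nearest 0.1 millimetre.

Sensor diagonal = √(17.3² + 13²) = √468.2900 ≈ 21.6400 mm.
From α = 2·arctan(d/2f) we get f = d / (2·tan(α/2)).
With d = 21.6400 mm and α/2 = 24.5°, tan(α/2) ≈ 0.45573, so f ≈ 21.6400 / 0.91145 ≈ 23.7423 mm.

23.7 mm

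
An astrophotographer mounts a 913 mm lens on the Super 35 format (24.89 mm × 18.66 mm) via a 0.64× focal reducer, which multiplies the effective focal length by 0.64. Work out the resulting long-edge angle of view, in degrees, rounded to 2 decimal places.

2.44°

Effective focal length f = 913 × 0.64 = 584.32 mm.
α = 2·arctan(24.89 / (2 × 584.32)) = 2·arctan(0.02130) ≈ 2.4402°.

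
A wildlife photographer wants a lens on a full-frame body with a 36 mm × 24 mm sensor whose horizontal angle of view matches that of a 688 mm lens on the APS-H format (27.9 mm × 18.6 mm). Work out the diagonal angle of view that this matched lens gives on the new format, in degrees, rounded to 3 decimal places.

2.792°

Equal horizontal AOV ⇒ f₂ = f₁ · 36/27.9 = 688 × 1.29032 ≈ 887.7419 mm.
Sensor diagonal = √(36² + 24²) = √1872.0000 ≈ 43.2666 mm.
Diagonal AOV on the new format = 2·arctan(43.2666 / (2 × 887.7419)) = 2·arctan(0.02437) ≈ 2.7919°.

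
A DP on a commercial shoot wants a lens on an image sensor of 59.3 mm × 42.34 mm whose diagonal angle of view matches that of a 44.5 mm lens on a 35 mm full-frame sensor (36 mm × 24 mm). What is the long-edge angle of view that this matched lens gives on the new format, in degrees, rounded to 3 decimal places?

43.172°

Sensor diagonal = √(36² + 24²) = √1872.0000 ≈ 43.2666 mm.
Sensor diagonal = √(59.3² + 42.34²) = √5309.1656 ≈ 72.8640 mm.
Equal diagonal AOV ⇒ f₂ = f₁ · 72.8640/43.2666 = 44.5 × 1.68407 ≈ 74.9411 mm.
Long-edge AOV on the new format = 2·arctan(59.3 / (2 × 74.9411)) = 2·arctan(0.39564) ≈ 43.1719°.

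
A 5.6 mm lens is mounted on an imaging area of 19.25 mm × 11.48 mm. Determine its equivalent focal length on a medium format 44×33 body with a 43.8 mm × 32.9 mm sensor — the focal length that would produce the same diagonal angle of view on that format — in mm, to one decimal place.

Sensor diagonal = √(19.25² + 11.48²) = √502.3529 ≈ 22.4132 mm.
Sensor diagonal = √(43.8² + 32.9²) = √3000.8500 ≈ 54.7800 mm.
Equal angle of view means equal diagonal/f ratio, so f₂ = f₁ · (diagonal₂/diagonal₁) = 5.6 × 54.7800/22.4132.
f₂ = 5.6 × 2.44409 ≈ 13.687 mm.

13.7 mm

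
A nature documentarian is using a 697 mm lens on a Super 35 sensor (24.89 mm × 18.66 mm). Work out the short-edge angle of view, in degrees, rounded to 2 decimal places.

1.53°

Angle of view α = 2·arctan(h/2f) with h = 18.66 mm and f = 697 mm.
h/2f = 0.01339; arctan(0.01339) ≈ 0.7669°, so α ≈ 1.5338°.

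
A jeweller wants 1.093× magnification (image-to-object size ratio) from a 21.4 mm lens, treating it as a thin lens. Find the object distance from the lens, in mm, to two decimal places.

40.98 mm

With m = dᵢ/dₒ and 1/f = 1/dₒ + 1/dᵢ, substituting dᵢ = m·dₒ gives 1/f = (1 + 1/m)/dₒ, hence dₒ = f·(1 + 1/m).
dₒ = 21.4 × (1 + 1/1.093) = 21.4 × 1.91491 ≈ 40.979 mm.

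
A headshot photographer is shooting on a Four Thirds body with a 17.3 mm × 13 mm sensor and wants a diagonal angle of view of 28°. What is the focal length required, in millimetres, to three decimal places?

43.397 mm

Sensor diagonal = √(17.3² + 13²) = √468.2900 ≈ 21.6400 mm.
From α = 2·arctan(d/2f) we get f = d / (2·tan(α/2)).
With d = 21.6400 mm and α/2 = 14°, tan(α/2) ≈ 0.24933, so f ≈ 21.6400 / 0.49866 ≈ 43.3967 mm.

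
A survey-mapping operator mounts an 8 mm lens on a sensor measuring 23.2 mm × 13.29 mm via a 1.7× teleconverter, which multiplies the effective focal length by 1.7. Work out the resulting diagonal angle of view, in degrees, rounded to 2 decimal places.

Effective focal length f = 8 × 1.7 = 13.6 mm.
Sensor diagonal = √(23.2² + 13.29²) = √714.8641 ≈ 26.7369 mm.
α = 2·arctan(26.737 / (2 × 13.6)) = 2·arctan(0.98298) ≈ 89.0162°.

89.02°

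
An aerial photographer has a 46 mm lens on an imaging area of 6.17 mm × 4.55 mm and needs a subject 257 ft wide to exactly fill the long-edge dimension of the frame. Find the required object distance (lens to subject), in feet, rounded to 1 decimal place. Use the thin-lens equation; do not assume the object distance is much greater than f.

1916.2 ft

W: 257 ft × 304.8 mm/ft = 78333.60 mm.
Magnification m = w/W = dᵢ/dₒ; combined with 1/f = 1/dₒ + 1/dᵢ this gives dₒ = f·(1 + W/w).
dₒ = 46 mm × (1 + 78333.6/6.17) = 46 × 12696.8829 ≈ 584056.613 mm = 584056.613/304.8 ft = 1916.2 ft.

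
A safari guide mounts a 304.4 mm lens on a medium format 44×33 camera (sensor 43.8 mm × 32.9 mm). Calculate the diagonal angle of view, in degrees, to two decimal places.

10.28°

Sensor diagonal = √(43.8² + 32.9²) = √3000.8500 ≈ 54.7800 mm.
Angle of view α = 2·arctan(d/2f) with d = 54.7800 mm and f = 304.4 mm.
d/2f = 0.08998; arctan(0.08998) ≈ 5.1416°, so α ≈ 10.2833°.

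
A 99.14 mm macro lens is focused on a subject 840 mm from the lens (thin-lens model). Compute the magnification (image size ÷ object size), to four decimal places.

0.1338×

Thin lens: 1/f = 1/dₒ + 1/dᵢ → 1/dᵢ = 1/99.14 − 1/840 = 0.0088963 mm⁻¹, so dᵢ ≈ 112.4067 mm.
Magnification m = dᵢ/dₒ = 112.4067/840 ≈ 0.13382.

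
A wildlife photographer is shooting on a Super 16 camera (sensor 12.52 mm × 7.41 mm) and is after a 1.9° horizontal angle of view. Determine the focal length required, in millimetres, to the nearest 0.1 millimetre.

From α = 2·arctan(w/2f) we get f = w / (2·tan(α/2)).
With w = 12.52 mm and α/2 = 0.95°, tan(α/2) ≈ 0.01658, so f ≈ 12.52 / 0.03316 ≈ 377.5144 mm.

377.5 mm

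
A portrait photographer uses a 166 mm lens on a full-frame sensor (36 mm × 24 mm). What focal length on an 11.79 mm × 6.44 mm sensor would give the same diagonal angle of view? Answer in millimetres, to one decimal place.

Sensor diagonal = √(36² + 24²) = √1872.0000 ≈ 43.2666 mm.
Sensor diagonal = √(11.79² + 6.44²) = √180.4777 ≈ 13.4342 mm.
Equal angle of view means equal diagonal/f ratio, so f₂ = f₁ · (diagonal₂/diagonal₁) = 166 × 13.4342/43.2666.
f₂ = 166 × 0.31050 ≈ 51.543 mm.

51.5 mm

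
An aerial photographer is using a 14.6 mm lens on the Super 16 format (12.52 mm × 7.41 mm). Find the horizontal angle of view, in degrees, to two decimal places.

Angle of view α = 2·arctan(w/2f) with w = 12.52 mm and f = 14.6 mm.
w/2f = 0.42877; arctan(0.42877) ≈ 23.2081°, so α ≈ 46.4161°.

46.42°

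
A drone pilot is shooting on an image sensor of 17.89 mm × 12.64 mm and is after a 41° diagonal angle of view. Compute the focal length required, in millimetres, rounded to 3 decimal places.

29.294 mm

Sensor diagonal = √(17.89² + 12.64²) = √479.8217 ≈ 21.9048 mm.
From α = 2·arctan(d/2f) we get f = d / (2·tan(α/2)).
With d = 21.9048 mm and α/2 = 20.5°, tan(α/2) ≈ 0.37388, so f ≈ 21.9048 / 0.74777 ≈ 29.2936 mm.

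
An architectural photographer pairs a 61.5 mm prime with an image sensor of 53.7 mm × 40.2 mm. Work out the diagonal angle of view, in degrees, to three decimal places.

Sensor diagonal = √(53.7² + 40.2²) = √4499.7300 ≈ 67.0800 mm.
Angle of view α = 2·arctan(d/2f) with d = 67.0800 mm and f = 61.5 mm.
d/2f = 0.54537; arctan(0.54537) ≈ 28.6066°, so α ≈ 57.2131°.

57.213°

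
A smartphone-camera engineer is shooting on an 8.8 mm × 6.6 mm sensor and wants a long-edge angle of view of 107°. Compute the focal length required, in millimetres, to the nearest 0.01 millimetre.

3.26 mm

From α = 2·arctan(w/2f) we get f = w / (2·tan(α/2)).
With w = 8.8 mm and α/2 = 53.5°, tan(α/2) ≈ 1.35142, so f ≈ 8.8 / 2.70284 ≈ 3.2558 mm.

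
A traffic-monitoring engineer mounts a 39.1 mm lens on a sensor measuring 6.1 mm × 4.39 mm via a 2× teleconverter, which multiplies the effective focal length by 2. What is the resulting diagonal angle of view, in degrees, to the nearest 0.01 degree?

5.50°

Effective focal length f = 39.1 × 2 = 78.2 mm.
Sensor diagonal = √(6.1² + 4.39²) = √56.4821 ≈ 7.5155 mm.
α = 2·arctan(7.515 / (2 × 78.2)) = 2·arctan(0.04805) ≈ 5.5022°.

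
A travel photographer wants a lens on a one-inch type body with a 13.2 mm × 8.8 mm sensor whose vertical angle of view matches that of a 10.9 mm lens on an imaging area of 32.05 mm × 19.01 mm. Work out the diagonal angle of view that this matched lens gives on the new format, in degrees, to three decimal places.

115.078°

Equal vertical AOV ⇒ f₂ = f₁ · 8.8/19.01 = 10.9 × 0.46291 ≈ 5.0458 mm.
Sensor diagonal = √(13.2² + 8.8²) = √251.6800 ≈ 15.8644 mm.
Diagonal AOV on the new format = 2·arctan(15.8644 / (2 × 5.0458)) = 2·arctan(1.57205) ≈ 115.0782°.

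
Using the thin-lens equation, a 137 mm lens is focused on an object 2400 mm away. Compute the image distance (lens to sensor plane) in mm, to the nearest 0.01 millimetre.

145.29 mm

1/dᵢ = 1/f − 1/dₒ = 1/137 − 1/2400 = 0.0068826 mm⁻¹.
dᵢ = 1/0.0068826 ≈ 145.2939 mm.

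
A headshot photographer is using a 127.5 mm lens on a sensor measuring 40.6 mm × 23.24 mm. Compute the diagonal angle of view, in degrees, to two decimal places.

Sensor diagonal = √(40.6² + 23.24²) = √2188.4576 ≈ 46.7810 mm.
Angle of view α = 2·arctan(d/2f) with d = 46.7810 mm and f = 127.5 mm.
d/2f = 0.18345; arctan(0.18345) ≈ 10.3956°, so α ≈ 20.7912°.

20.79°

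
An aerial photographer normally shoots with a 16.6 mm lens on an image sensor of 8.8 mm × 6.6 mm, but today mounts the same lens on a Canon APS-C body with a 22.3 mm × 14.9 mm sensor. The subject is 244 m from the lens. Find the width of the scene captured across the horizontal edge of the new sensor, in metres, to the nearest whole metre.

The focal length stays 16.6 mm; the relevant sensor dimension is now w = 22.3 mm. Object distance dₒ = 244 m = 244000 mm.
Thin-lens field width W = w·(dₒ − f)/f = 22.3 × (244000 − 16.6)/16.6 ≈ 327760.833 mm = 327.761 m.

328 m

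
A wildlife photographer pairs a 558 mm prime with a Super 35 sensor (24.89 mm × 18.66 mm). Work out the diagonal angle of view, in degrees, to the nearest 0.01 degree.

3.19°

Sensor diagonal = √(24.89² + 18.66²) = √967.7077 ≈ 31.1080 mm.
Angle of view α = 2·arctan(d/2f) with d = 31.1080 mm and f = 558 mm.
d/2f = 0.02787; arctan(0.02787) ≈ 1.5967°, so α ≈ 3.1934°.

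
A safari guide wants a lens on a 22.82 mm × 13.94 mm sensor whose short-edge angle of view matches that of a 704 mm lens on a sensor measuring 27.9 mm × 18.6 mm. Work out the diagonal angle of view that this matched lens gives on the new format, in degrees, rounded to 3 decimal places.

2.903°

Equal short-edge AOV ⇒ f₂ = f₁ · 13.94/18.6 = 704 × 0.74946 ≈ 527.6215 mm.
Sensor diagonal = √(22.82² + 13.94²) = √715.0760 ≈ 26.7409 mm.
Diagonal AOV on the new format = 2·arctan(26.7409 / (2 × 527.6215)) = 2·arctan(0.02534) ≈ 2.9032°.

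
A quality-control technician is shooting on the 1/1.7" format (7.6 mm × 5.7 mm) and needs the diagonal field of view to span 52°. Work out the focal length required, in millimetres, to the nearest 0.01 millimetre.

9.74 mm

Sensor diagonal = √(7.6² + 5.7²) = √90.2500 ≈ 9.5000 mm.
From α = 2·arctan(d/2f) we get f = d / (2·tan(α/2)).
With d = 9.5000 mm and α/2 = 26°, tan(α/2) ≈ 0.48773, so f ≈ 9.5000 / 0.97547 ≈ 9.7389 mm.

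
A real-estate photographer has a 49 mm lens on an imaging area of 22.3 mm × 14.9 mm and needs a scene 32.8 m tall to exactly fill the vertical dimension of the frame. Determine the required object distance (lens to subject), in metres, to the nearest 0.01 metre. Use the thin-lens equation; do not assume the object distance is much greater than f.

W: 32.8 m = 32800 mm.
Magnification m = h/W = dᵢ/dₒ; combined with 1/f = 1/dₒ + 1/dᵢ this gives dₒ = f·(1 + W/h).
dₒ = 49 mm × (1 + 32800/14.9) = 49 × 2202.3423 ≈ 107914.772 mm = 107.915 m.

107.91 m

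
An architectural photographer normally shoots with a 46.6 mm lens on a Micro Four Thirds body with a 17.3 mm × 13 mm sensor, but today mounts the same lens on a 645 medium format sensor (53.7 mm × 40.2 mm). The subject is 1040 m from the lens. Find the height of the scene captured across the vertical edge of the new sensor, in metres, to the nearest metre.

The focal length stays 46.6 mm; the relevant sensor dimension is now h = 40.2 mm. Object distance dₒ = 1040 m = 1.04e+06 mm.
Thin-lens field height W = h·(dₒ − f)/f = 40.2 × (1.04e+06 − 46.6)/46.6 ≈ 897127.182 mm = 897.127 m.

897 m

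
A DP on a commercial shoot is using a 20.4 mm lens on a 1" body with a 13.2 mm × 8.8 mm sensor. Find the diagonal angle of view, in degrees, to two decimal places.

Sensor diagonal = √(13.2² + 8.8²) = √251.6800 ≈ 15.8644 mm.
Angle of view α = 2·arctan(d/2f) with d = 15.8644 mm and f = 20.4 mm.
d/2f = 0.38883; arctan(0.38883) ≈ 21.2478°, so α ≈ 42.4955°.

42.50°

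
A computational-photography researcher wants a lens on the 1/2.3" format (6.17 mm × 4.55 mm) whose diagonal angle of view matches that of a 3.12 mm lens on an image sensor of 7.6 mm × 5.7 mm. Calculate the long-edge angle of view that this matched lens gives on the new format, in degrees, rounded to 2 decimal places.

Sensor diagonal = √(7.6² + 5.7²) = √90.2500 ≈ 9.5000 mm.
Sensor diagonal = √(6.17² + 4.55²) = √58.7714 ≈ 7.6663 mm.
Equal diagonal AOV ⇒ f₂ = f₁ · 7.6663/9.5000 = 3.12 × 0.80697 ≈ 2.5178 mm.
Long-edge AOV on the new format = 2·arctan(6.17 / (2 × 2.5178)) = 2·arctan(1.22530) ≈ 101.5622°.

101.56°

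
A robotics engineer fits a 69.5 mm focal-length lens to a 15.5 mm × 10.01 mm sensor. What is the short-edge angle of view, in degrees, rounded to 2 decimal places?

8.24°

Angle of view α = 2·arctan(h/2f) with h = 10.01 mm and f = 69.5 mm.
h/2f = 0.07201; arctan(0.07201) ≈ 4.1190°, so α ≈ 8.2380°.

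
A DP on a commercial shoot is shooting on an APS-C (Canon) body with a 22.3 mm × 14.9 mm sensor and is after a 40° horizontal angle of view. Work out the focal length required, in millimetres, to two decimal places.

From α = 2·arctan(w/2f) we get f = w / (2·tan(α/2)).
With w = 22.3 mm and α/2 = 20°, tan(α/2) ≈ 0.36397, so f ≈ 22.3 / 0.72794 ≈ 30.6344 mm.

30.63 mm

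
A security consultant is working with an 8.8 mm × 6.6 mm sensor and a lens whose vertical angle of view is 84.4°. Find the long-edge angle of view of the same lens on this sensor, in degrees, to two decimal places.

From the vertical AOV: f = 6.6 / (2·tan(42.2°)) = 6.6 / 1.81349 ≈ 3.6394 mm.
Long-edge AOV = 2·arctan(8.8 / (2 × 3.6394)) = 2·arctan(1.20899) ≈ 100.8093°.

100.81°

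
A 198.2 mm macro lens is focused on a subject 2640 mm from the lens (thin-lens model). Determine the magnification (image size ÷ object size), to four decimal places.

Thin lens: 1/f = 1/dₒ + 1/dᵢ → 1/dᵢ = 1/198.2 − 1/2640 = 0.0046666 mm⁻¹, so dᵢ ≈ 214.2878 mm.
Magnification m = dᵢ/dₒ = 214.2878/2640 ≈ 0.08117.

0.0812×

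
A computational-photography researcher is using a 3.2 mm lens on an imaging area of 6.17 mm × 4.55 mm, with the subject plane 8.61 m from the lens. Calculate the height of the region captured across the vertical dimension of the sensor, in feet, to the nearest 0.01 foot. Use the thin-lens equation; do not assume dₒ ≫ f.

40.15 ft

dₒ: 8.61 m = 8610 mm.
Similar triangles through the lens centre give W/dₒ = h/dᵢ; with 1/f = 1/dₒ + 1/dᵢ this gives W = h·(dₒ − f)/f.
W = 4.55 mm × (8610 − 3.2) / 3.2 = 4.55 × 2689.6250 ≈ 12237.794 mm = 12237.794/304.8 ft = 40.1502 ft.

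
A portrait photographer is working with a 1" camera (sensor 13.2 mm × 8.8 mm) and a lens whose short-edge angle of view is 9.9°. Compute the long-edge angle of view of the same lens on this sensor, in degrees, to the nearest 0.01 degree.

From the short-edge AOV: f = 8.8 / (2·tan(4.95°)) = 8.8 / 0.17322 ≈ 50.8028 mm.
Long-edge AOV = 2·arctan(13.2 / (2 × 50.8028)) = 2·arctan(0.12991) ≈ 14.8041°.

14.80°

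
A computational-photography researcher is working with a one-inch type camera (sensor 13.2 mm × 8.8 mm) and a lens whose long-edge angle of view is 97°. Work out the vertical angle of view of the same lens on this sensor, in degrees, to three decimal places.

From the long-edge AOV: f = 13.2 / (2·tan(48.5°)) = 13.2 / 2.26059 ≈ 5.8392 mm.
Vertical AOV = 2·arctan(8.8 / (2 × 5.8392)) = 2·arctan(0.75353) ≈ 73.9982°.

73.998°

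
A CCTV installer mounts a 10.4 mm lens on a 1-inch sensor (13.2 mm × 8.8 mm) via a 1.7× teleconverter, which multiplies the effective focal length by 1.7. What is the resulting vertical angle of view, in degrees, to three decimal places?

27.950°

Effective focal length f = 10.4 × 1.7 = 17.68 mm.
α = 2·arctan(8.8 / (2 × 17.68)) = 2·arctan(0.24887) ≈ 27.9505°.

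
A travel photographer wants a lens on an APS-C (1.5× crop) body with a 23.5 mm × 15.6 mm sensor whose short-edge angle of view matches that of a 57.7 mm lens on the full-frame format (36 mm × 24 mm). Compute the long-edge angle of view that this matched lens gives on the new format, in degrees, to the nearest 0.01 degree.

34.79°

Equal short-edge AOV ⇒ f₂ = f₁ · 15.6/24 = 57.7 × 0.65000 ≈ 37.5050 mm.
Long-edge AOV on the new format = 2·arctan(23.5 / (2 × 37.5050)) = 2·arctan(0.31329) ≈ 34.7907°.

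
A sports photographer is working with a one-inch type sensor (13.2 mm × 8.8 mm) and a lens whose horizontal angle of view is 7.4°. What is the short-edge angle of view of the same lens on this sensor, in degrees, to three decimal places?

From the horizontal AOV: f = 13.2 / (2·tan(3.7°)) = 13.2 / 0.12933 ≈ 102.0612 mm.
Short-edge AOV = 2·arctan(8.8 / (2 × 102.0612)) = 2·arctan(0.04311) ≈ 4.9371°.

4.937°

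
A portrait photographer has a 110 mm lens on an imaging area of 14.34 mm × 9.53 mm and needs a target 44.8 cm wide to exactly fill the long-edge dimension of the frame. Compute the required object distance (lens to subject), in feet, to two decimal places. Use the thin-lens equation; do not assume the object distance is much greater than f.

W: 44.8 cm = 448 mm.
Magnification m = w/W = dᵢ/dₒ; combined with 1/f = 1/dₒ + 1/dᵢ this gives dₒ = f·(1 + W/w).
dₒ = 110 mm × (1 + 448/14.34) = 110 × 32.2413 ≈ 3546.541 mm = 3546.541/304.8 ft = 11.6356 ft.

11.64 ft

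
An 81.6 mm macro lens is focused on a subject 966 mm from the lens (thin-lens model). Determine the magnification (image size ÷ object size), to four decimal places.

Thin lens: 1/f = 1/dₒ + 1/dᵢ → 1/dᵢ = 1/81.6 − 1/966 = 0.0112197 mm⁻¹, so dᵢ ≈ 89.1289 mm.
Magnification m = dᵢ/dₒ = 89.1289/966 ≈ 0.09227.

0.0923×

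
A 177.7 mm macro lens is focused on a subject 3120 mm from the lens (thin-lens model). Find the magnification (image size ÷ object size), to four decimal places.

0.0604×

Thin lens: 1/f = 1/dₒ + 1/dᵢ → 1/dᵢ = 1/177.7 − 1/3120 = 0.0053069 mm⁻¹, so dᵢ ≈ 188.4322 mm.
Magnification m = dᵢ/dₒ = 188.4322/3120 ≈ 0.06039.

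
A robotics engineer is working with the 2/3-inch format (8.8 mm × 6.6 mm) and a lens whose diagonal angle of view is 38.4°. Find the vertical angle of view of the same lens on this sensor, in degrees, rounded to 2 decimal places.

Sensor diagonal = √(8.8² + 6.6²) = √121.0000 ≈ 11.0000 mm.
From the diagonal AOV: f = 11.0000 / (2·tan(19.2°)) = 11.0000 / 0.69647 ≈ 15.7938 mm.
Vertical AOV = 2·arctan(6.6 / (2 × 15.7938)) = 2·arctan(0.20894) ≈ 23.6034°.

23.60°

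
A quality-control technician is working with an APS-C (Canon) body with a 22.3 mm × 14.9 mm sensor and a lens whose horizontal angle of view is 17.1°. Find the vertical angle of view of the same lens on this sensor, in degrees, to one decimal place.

11.5°

From the horizontal AOV: f = 22.3 / (2·tan(8.55°)) = 22.3 / 0.30069 ≈ 74.1636 mm.
Vertical AOV = 2·arctan(14.9 / (2 × 74.1636)) = 2·arctan(0.10045) ≈ 11.4726°.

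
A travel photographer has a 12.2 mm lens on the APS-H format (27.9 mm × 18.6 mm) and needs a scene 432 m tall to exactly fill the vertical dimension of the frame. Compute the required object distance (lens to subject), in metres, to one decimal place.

283.4 m

W: 432 m = 432000 mm.
Magnification m = h/W = dᵢ/dₒ; combined with 1/f = 1/dₒ + 1/dᵢ this gives dₒ = f·(1 + W/h).
dₒ = 12.2 mm × (1 + 432000/18.6) = 12.2 × 23226.8065 ≈ 283367.039 mm = 283.367 m.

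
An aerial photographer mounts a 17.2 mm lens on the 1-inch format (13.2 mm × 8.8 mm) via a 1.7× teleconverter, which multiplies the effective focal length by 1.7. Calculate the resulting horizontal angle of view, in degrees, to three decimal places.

25.439°

Effective focal length f = 17.2 × 1.7 = 29.24 mm.
α = 2·arctan(13.2 / (2 × 29.24)) = 2·arctan(0.22572) ≈ 25.4391°.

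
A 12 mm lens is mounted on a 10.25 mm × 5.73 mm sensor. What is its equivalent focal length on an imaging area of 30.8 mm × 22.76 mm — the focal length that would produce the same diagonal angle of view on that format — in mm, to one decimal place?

Sensor diagonal = √(10.25² + 5.73²) = √137.8954 ≈ 11.7429 mm.
Sensor diagonal = √(30.8² + 22.76²) = √1466.6576 ≈ 38.2970 mm.
Equal angle of view means equal diagonal/f ratio, so f₂ = f₁ · (diagonal₂/diagonal₁) = 12 × 38.2970/11.7429.
f₂ = 12 × 3.26129 ≈ 39.135 mm.

39.1 mm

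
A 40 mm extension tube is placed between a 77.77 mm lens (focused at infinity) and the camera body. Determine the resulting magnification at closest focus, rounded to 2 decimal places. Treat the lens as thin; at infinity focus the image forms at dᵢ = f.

0.51×

The tube moves the image plane from f to f + e, so dᵢ = 77.77 + 40 = 117.77 mm. Focus is achieved when 1/f = 1/dₒ + 1/dᵢ, giving dₒ = 1/(1/f − 1/(f+e)).
Magnification m = dᵢ/dₒ = (f+e)·(1/f − 1/(f+e)) = e/f = 40/77.77 ≈ 0.5143.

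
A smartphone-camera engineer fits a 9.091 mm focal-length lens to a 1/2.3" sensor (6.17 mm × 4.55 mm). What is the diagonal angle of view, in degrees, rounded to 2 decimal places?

Sensor diagonal = √(6.17² + 4.55²) = √58.7714 ≈ 7.6663 mm.
Angle of view α = 2·arctan(d/2f) with d = 7.6663 mm and f = 9.091 mm.
d/2f = 0.42164; arctan(0.42164) ≈ 22.8622°, so α ≈ 45.7244°.

45.72°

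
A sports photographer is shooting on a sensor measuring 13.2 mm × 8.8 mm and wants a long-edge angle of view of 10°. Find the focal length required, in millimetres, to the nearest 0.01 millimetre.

75.44 mm

From α = 2·arctan(w/2f) we get f = w / (2·tan(α/2)).
With w = 13.2 mm and α/2 = 5°, tan(α/2) ≈ 0.08749, so f ≈ 13.2 / 0.17498 ≈ 75.4383 mm.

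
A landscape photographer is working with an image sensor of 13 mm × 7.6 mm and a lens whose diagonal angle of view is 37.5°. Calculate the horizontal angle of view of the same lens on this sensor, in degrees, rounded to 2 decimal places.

32.67°

Sensor diagonal = √(13² + 7.6²) = √226.7600 ≈ 15.0586 mm.
From the diagonal AOV: f = 15.0586 / (2·tan(18.75°)) = 15.0586 / 0.67891 ≈ 22.1805 mm.
Horizontal AOV = 2·arctan(13 / (2 × 22.1805)) = 2·arctan(0.29305) ≈ 32.6664°.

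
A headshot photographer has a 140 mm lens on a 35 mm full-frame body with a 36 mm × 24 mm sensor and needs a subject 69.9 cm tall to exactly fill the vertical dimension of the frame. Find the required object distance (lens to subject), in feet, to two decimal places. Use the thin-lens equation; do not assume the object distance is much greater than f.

W: 69.9 cm = 699 mm.
Magnification m = h/W = dᵢ/dₒ; combined with 1/f = 1/dₒ + 1/dᵢ this gives dₒ = f·(1 + W/h).
dₒ = 140 mm × (1 + 699/24) = 140 × 30.1250 ≈ 4217.500 mm = 4217.500/304.8 ft = 13.8369 ft.

13.84 ft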